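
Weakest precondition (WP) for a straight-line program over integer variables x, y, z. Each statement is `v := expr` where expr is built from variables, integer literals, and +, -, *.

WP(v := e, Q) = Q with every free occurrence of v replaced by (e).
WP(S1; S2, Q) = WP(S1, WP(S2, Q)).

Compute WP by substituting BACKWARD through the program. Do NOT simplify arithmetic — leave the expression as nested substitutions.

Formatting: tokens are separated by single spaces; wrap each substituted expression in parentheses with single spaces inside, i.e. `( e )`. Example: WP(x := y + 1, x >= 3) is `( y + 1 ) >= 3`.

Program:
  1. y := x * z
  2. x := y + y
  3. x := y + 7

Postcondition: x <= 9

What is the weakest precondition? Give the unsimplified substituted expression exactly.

Answer: ( ( x * z ) + 7 ) <= 9

Derivation:
post: x <= 9
stmt 3: x := y + 7  -- replace 1 occurrence(s) of x with (y + 7)
  => ( y + 7 ) <= 9
stmt 2: x := y + y  -- replace 0 occurrence(s) of x with (y + y)
  => ( y + 7 ) <= 9
stmt 1: y := x * z  -- replace 1 occurrence(s) of y with (x * z)
  => ( ( x * z ) + 7 ) <= 9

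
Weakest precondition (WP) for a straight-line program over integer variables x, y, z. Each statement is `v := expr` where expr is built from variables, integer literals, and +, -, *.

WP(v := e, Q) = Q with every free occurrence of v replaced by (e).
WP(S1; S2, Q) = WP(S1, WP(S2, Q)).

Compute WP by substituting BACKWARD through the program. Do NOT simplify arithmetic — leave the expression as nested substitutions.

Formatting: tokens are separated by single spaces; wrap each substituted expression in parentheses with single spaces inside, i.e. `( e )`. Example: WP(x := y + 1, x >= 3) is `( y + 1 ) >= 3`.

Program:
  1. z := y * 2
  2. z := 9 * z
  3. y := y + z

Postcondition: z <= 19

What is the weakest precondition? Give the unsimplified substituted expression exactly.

post: z <= 19
stmt 3: y := y + z  -- replace 0 occurrence(s) of y with (y + z)
  => z <= 19
stmt 2: z := 9 * z  -- replace 1 occurrence(s) of z with (9 * z)
  => ( 9 * z ) <= 19
stmt 1: z := y * 2  -- replace 1 occurrence(s) of z with (y * 2)
  => ( 9 * ( y * 2 ) ) <= 19

Answer: ( 9 * ( y * 2 ) ) <= 19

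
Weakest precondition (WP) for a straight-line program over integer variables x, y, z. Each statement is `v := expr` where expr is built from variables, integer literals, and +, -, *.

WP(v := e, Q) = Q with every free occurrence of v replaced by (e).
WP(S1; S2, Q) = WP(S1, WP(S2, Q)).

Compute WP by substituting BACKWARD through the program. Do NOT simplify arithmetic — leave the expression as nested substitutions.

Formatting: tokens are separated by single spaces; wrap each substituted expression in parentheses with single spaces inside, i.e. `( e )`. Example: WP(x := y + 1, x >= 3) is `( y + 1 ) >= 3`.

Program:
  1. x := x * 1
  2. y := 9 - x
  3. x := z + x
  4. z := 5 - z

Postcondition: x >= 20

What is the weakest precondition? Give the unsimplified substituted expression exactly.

Answer: ( z + ( x * 1 ) ) >= 20

Derivation:
post: x >= 20
stmt 4: z := 5 - z  -- replace 0 occurrence(s) of z with (5 - z)
  => x >= 20
stmt 3: x := z + x  -- replace 1 occurrence(s) of x with (z + x)
  => ( z + x ) >= 20
stmt 2: y := 9 - x  -- replace 0 occurrence(s) of y with (9 - x)
  => ( z + x ) >= 20
stmt 1: x := x * 1  -- replace 1 occurrence(s) of x with (x * 1)
  => ( z + ( x * 1 ) ) >= 20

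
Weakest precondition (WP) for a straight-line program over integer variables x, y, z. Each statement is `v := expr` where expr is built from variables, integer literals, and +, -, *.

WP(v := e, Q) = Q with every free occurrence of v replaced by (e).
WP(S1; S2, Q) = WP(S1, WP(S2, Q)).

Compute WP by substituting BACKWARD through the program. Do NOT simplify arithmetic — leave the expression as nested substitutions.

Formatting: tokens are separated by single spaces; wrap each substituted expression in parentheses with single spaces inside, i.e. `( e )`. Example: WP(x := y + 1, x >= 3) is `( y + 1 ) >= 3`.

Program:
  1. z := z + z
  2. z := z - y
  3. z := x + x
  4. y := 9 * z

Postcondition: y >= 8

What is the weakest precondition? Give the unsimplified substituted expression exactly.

post: y >= 8
stmt 4: y := 9 * z  -- replace 1 occurrence(s) of y with (9 * z)
  => ( 9 * z ) >= 8
stmt 3: z := x + x  -- replace 1 occurrence(s) of z with (x + x)
  => ( 9 * ( x + x ) ) >= 8
stmt 2: z := z - y  -- replace 0 occurrence(s) of z with (z - y)
  => ( 9 * ( x + x ) ) >= 8
stmt 1: z := z + z  -- replace 0 occurrence(s) of z with (z + z)
  => ( 9 * ( x + x ) ) >= 8

Answer: ( 9 * ( x + x ) ) >= 8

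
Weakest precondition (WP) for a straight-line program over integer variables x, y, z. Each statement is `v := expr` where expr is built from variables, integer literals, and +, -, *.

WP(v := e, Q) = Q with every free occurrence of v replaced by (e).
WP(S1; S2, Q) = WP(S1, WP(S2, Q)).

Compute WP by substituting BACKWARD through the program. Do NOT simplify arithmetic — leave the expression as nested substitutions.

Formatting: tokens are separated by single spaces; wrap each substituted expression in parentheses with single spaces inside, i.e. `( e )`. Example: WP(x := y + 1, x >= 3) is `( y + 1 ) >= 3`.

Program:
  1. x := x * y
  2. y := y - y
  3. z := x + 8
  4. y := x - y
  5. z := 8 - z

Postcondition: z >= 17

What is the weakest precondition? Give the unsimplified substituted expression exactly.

post: z >= 17
stmt 5: z := 8 - z  -- replace 1 occurrence(s) of z with (8 - z)
  => ( 8 - z ) >= 17
stmt 4: y := x - y  -- replace 0 occurrence(s) of y with (x - y)
  => ( 8 - z ) >= 17
stmt 3: z := x + 8  -- replace 1 occurrence(s) of z with (x + 8)
  => ( 8 - ( x + 8 ) ) >= 17
stmt 2: y := y - y  -- replace 0 occurrence(s) of y with (y - y)
  => ( 8 - ( x + 8 ) ) >= 17
stmt 1: x := x * y  -- replace 1 occurrence(s) of x with (x * y)
  => ( 8 - ( ( x * y ) + 8 ) ) >= 17

Answer: ( 8 - ( ( x * y ) + 8 ) ) >= 17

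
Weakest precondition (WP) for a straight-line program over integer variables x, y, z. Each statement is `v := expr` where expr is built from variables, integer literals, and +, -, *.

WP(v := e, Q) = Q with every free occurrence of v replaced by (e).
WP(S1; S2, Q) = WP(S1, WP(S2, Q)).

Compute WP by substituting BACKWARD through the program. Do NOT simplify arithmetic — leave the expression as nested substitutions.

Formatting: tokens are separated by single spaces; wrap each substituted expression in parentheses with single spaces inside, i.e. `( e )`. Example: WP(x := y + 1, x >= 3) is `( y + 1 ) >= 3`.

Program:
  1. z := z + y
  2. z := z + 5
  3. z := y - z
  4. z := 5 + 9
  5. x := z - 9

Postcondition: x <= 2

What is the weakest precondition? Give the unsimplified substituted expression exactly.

post: x <= 2
stmt 5: x := z - 9  -- replace 1 occurrence(s) of x with (z - 9)
  => ( z - 9 ) <= 2
stmt 4: z := 5 + 9  -- replace 1 occurrence(s) of z with (5 + 9)
  => ( ( 5 + 9 ) - 9 ) <= 2
stmt 3: z := y - z  -- replace 0 occurrence(s) of z with (y - z)
  => ( ( 5 + 9 ) - 9 ) <= 2
stmt 2: z := z + 5  -- replace 0 occurrence(s) of z with (z + 5)
  => ( ( 5 + 9 ) - 9 ) <= 2
stmt 1: z := z + y  -- replace 0 occurrence(s) of z with (z + y)
  => ( ( 5 + 9 ) - 9 ) <= 2

Answer: ( ( 5 + 9 ) - 9 ) <= 2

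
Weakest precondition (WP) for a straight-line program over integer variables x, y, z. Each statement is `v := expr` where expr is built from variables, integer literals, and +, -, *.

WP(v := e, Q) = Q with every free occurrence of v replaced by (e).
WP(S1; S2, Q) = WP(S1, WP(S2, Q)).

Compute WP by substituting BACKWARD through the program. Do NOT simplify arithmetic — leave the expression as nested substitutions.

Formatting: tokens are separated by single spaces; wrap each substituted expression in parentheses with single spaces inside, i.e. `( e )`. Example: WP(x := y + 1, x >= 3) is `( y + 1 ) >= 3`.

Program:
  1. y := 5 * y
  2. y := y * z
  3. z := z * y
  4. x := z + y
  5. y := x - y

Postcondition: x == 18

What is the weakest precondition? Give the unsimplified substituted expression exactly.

Answer: ( ( z * ( ( 5 * y ) * z ) ) + ( ( 5 * y ) * z ) ) == 18

Derivation:
post: x == 18
stmt 5: y := x - y  -- replace 0 occurrence(s) of y with (x - y)
  => x == 18
stmt 4: x := z + y  -- replace 1 occurrence(s) of x with (z + y)
  => ( z + y ) == 18
stmt 3: z := z * y  -- replace 1 occurrence(s) of z with (z * y)
  => ( ( z * y ) + y ) == 18
stmt 2: y := y * z  -- replace 2 occurrence(s) of y with (y * z)
  => ( ( z * ( y * z ) ) + ( y * z ) ) == 18
stmt 1: y := 5 * y  -- replace 2 occurrence(s) of y with (5 * y)
  => ( ( z * ( ( 5 * y ) * z ) ) + ( ( 5 * y ) * z ) ) == 18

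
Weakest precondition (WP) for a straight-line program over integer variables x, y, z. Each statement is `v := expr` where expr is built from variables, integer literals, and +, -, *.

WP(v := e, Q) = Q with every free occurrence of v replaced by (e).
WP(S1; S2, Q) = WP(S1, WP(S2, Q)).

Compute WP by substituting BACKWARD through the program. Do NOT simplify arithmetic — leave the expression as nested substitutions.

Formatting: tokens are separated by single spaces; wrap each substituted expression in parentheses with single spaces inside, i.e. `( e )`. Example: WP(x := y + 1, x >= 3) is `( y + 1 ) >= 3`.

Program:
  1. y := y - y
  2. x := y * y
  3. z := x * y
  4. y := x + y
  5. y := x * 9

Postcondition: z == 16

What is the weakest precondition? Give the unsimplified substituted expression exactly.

Answer: ( ( ( y - y ) * ( y - y ) ) * ( y - y ) ) == 16

Derivation:
post: z == 16
stmt 5: y := x * 9  -- replace 0 occurrence(s) of y with (x * 9)
  => z == 16
stmt 4: y := x + y  -- replace 0 occurrence(s) of y with (x + y)
  => z == 16
stmt 3: z := x * y  -- replace 1 occurrence(s) of z with (x * y)
  => ( x * y ) == 16
stmt 2: x := y * y  -- replace 1 occurrence(s) of x with (y * y)
  => ( ( y * y ) * y ) == 16
stmt 1: y := y - y  -- replace 3 occurrence(s) of y with (y - y)
  => ( ( ( y - y ) * ( y - y ) ) * ( y - y ) ) == 16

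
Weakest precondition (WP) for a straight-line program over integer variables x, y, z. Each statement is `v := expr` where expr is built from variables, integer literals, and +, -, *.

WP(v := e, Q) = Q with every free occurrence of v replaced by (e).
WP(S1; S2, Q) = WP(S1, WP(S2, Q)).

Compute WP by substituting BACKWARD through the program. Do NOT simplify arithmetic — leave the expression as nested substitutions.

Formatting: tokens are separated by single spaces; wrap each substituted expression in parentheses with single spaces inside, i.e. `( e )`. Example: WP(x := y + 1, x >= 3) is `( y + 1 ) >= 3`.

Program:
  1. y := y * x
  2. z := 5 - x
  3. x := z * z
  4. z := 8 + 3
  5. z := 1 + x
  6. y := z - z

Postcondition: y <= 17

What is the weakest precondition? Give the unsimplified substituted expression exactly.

Answer: ( ( 1 + ( ( 5 - x ) * ( 5 - x ) ) ) - ( 1 + ( ( 5 - x ) * ( 5 - x ) ) ) ) <= 17

Derivation:
post: y <= 17
stmt 6: y := z - z  -- replace 1 occurrence(s) of y with (z - z)
  => ( z - z ) <= 17
stmt 5: z := 1 + x  -- replace 2 occurrence(s) of z with (1 + x)
  => ( ( 1 + x ) - ( 1 + x ) ) <= 17
stmt 4: z := 8 + 3  -- replace 0 occurrence(s) of z with (8 + 3)
  => ( ( 1 + x ) - ( 1 + x ) ) <= 17
stmt 3: x := z * z  -- replace 2 occurrence(s) of x with (z * z)
  => ( ( 1 + ( z * z ) ) - ( 1 + ( z * z ) ) ) <= 17
stmt 2: z := 5 - x  -- replace 4 occurrence(s) of z with (5 - x)
  => ( ( 1 + ( ( 5 - x ) * ( 5 - x ) ) ) - ( 1 + ( ( 5 - x ) * ( 5 - x ) ) ) ) <= 17
stmt 1: y := y * x  -- replace 0 occurrence(s) of y with (y * x)
  => ( ( 1 + ( ( 5 - x ) * ( 5 - x ) ) ) - ( 1 + ( ( 5 - x ) * ( 5 - x ) ) ) ) <= 17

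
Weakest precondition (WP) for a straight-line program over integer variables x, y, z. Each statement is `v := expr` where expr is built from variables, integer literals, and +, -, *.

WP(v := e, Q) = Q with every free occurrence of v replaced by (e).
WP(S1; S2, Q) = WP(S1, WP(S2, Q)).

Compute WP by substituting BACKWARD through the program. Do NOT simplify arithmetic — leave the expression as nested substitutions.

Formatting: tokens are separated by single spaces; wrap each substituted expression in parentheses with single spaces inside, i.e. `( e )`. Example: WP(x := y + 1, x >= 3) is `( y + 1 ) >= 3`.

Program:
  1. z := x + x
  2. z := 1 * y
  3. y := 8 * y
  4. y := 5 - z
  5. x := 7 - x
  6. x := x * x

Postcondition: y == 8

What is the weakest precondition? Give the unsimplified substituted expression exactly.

Answer: ( 5 - ( 1 * y ) ) == 8

Derivation:
post: y == 8
stmt 6: x := x * x  -- replace 0 occurrence(s) of x with (x * x)
  => y == 8
stmt 5: x := 7 - x  -- replace 0 occurrence(s) of x with (7 - x)
  => y == 8
stmt 4: y := 5 - z  -- replace 1 occurrence(s) of y with (5 - z)
  => ( 5 - z ) == 8
stmt 3: y := 8 * y  -- replace 0 occurrence(s) of y with (8 * y)
  => ( 5 - z ) == 8
stmt 2: z := 1 * y  -- replace 1 occurrence(s) of z with (1 * y)
  => ( 5 - ( 1 * y ) ) == 8
stmt 1: z := x + x  -- replace 0 occurrence(s) of z with (x + x)
  => ( 5 - ( 1 * y ) ) == 8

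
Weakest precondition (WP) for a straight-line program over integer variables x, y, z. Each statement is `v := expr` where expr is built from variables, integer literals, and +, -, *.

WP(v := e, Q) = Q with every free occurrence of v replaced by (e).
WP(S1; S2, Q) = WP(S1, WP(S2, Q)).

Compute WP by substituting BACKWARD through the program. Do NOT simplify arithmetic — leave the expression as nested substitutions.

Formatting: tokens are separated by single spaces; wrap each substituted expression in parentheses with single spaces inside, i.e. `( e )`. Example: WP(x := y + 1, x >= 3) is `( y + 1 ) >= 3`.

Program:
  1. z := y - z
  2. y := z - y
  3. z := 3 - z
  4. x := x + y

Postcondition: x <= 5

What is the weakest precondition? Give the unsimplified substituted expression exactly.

Answer: ( x + ( ( y - z ) - y ) ) <= 5

Derivation:
post: x <= 5
stmt 4: x := x + y  -- replace 1 occurrence(s) of x with (x + y)
  => ( x + y ) <= 5
stmt 3: z := 3 - z  -- replace 0 occurrence(s) of z with (3 - z)
  => ( x + y ) <= 5
stmt 2: y := z - y  -- replace 1 occurrence(s) of y with (z - y)
  => ( x + ( z - y ) ) <= 5
stmt 1: z := y - z  -- replace 1 occurrence(s) of z with (y - z)
  => ( x + ( ( y - z ) - y ) ) <= 5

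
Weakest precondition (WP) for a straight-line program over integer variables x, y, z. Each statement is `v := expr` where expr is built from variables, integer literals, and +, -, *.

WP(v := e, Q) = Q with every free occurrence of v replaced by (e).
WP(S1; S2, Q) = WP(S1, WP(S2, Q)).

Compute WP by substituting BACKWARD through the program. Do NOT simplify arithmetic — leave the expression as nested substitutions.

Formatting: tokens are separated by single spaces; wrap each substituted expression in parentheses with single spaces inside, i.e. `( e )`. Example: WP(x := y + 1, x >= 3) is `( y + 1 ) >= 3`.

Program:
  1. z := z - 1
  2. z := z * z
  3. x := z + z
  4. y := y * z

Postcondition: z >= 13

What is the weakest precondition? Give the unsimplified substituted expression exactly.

Answer: ( ( z - 1 ) * ( z - 1 ) ) >= 13

Derivation:
post: z >= 13
stmt 4: y := y * z  -- replace 0 occurrence(s) of y with (y * z)
  => z >= 13
stmt 3: x := z + z  -- replace 0 occurrence(s) of x with (z + z)
  => z >= 13
stmt 2: z := z * z  -- replace 1 occurrence(s) of z with (z * z)
  => ( z * z ) >= 13
stmt 1: z := z - 1  -- replace 2 occurrence(s) of z with (z - 1)
  => ( ( z - 1 ) * ( z - 1 ) ) >= 13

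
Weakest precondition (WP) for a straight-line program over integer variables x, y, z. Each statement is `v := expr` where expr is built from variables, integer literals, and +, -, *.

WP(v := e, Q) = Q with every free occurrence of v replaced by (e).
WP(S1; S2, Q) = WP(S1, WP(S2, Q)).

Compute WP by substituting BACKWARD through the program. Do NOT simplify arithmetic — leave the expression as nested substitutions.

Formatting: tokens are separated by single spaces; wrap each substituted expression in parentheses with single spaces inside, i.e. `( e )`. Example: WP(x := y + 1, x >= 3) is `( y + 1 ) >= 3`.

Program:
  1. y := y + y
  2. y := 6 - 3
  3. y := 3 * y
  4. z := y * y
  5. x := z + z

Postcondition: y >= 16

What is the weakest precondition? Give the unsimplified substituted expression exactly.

Answer: ( 3 * ( 6 - 3 ) ) >= 16

Derivation:
post: y >= 16
stmt 5: x := z + z  -- replace 0 occurrence(s) of x with (z + z)
  => y >= 16
stmt 4: z := y * y  -- replace 0 occurrence(s) of z with (y * y)
  => y >= 16
stmt 3: y := 3 * y  -- replace 1 occurrence(s) of y with (3 * y)
  => ( 3 * y ) >= 16
stmt 2: y := 6 - 3  -- replace 1 occurrence(s) of y with (6 - 3)
  => ( 3 * ( 6 - 3 ) ) >= 16
stmt 1: y := y + y  -- replace 0 occurrence(s) of y with (y + y)
  => ( 3 * ( 6 - 3 ) ) >= 16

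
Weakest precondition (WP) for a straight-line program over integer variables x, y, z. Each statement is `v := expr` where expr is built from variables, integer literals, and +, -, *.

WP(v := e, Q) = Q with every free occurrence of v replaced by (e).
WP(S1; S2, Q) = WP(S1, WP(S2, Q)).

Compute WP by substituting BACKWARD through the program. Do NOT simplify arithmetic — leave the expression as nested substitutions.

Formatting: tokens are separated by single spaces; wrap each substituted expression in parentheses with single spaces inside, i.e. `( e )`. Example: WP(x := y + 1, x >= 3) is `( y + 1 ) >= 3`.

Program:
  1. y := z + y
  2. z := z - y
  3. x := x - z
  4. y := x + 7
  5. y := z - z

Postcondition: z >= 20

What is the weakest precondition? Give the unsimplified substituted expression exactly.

post: z >= 20
stmt 5: y := z - z  -- replace 0 occurrence(s) of y with (z - z)
  => z >= 20
stmt 4: y := x + 7  -- replace 0 occurrence(s) of y with (x + 7)
  => z >= 20
stmt 3: x := x - z  -- replace 0 occurrence(s) of x with (x - z)
  => z >= 20
stmt 2: z := z - y  -- replace 1 occurrence(s) of z with (z - y)
  => ( z - y ) >= 20
stmt 1: y := z + y  -- replace 1 occurrence(s) of y with (z + y)
  => ( z - ( z + y ) ) >= 20

Answer: ( z - ( z + y ) ) >= 20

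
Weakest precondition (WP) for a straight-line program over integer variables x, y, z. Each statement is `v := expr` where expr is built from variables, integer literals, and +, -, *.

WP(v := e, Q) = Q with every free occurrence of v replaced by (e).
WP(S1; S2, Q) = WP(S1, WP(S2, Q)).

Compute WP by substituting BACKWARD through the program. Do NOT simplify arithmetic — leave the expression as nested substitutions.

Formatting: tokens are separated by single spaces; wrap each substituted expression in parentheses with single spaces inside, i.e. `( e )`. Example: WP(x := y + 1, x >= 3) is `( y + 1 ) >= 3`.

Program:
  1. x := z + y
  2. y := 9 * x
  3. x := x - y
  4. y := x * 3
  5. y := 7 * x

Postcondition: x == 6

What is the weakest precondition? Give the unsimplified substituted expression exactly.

post: x == 6
stmt 5: y := 7 * x  -- replace 0 occurrence(s) of y with (7 * x)
  => x == 6
stmt 4: y := x * 3  -- replace 0 occurrence(s) of y with (x * 3)
  => x == 6
stmt 3: x := x - y  -- replace 1 occurrence(s) of x with (x - y)
  => ( x - y ) == 6
stmt 2: y := 9 * x  -- replace 1 occurrence(s) of y with (9 * x)
  => ( x - ( 9 * x ) ) == 6
stmt 1: x := z + y  -- replace 2 occurrence(s) of x with (z + y)
  => ( ( z + y ) - ( 9 * ( z + y ) ) ) == 6

Answer: ( ( z + y ) - ( 9 * ( z + y ) ) ) == 6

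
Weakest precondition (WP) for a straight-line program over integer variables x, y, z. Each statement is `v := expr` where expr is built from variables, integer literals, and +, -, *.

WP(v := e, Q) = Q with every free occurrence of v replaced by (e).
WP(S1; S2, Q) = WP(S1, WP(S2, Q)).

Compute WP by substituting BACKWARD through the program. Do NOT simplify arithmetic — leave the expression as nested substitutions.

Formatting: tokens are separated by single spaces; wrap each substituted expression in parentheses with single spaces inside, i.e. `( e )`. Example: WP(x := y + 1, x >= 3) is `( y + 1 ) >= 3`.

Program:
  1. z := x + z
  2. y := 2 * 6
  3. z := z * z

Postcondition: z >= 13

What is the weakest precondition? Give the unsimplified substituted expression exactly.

post: z >= 13
stmt 3: z := z * z  -- replace 1 occurrence(s) of z with (z * z)
  => ( z * z ) >= 13
stmt 2: y := 2 * 6  -- replace 0 occurrence(s) of y with (2 * 6)
  => ( z * z ) >= 13
stmt 1: z := x + z  -- replace 2 occurrence(s) of z with (x + z)
  => ( ( x + z ) * ( x + z ) ) >= 13

Answer: ( ( x + z ) * ( x + z ) ) >= 13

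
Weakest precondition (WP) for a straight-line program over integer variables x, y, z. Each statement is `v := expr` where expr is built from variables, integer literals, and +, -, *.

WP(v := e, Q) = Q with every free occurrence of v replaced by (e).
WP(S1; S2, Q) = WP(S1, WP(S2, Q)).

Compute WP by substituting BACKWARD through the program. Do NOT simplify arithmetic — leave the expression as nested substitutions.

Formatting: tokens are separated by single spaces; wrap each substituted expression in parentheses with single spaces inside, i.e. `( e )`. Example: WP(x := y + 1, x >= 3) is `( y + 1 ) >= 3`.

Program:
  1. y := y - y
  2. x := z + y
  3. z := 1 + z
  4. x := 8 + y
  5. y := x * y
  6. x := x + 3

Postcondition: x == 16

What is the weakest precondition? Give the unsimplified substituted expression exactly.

Answer: ( ( 8 + ( y - y ) ) + 3 ) == 16

Derivation:
post: x == 16
stmt 6: x := x + 3  -- replace 1 occurrence(s) of x with (x + 3)
  => ( x + 3 ) == 16
stmt 5: y := x * y  -- replace 0 occurrence(s) of y with (x * y)
  => ( x + 3 ) == 16
stmt 4: x := 8 + y  -- replace 1 occurrence(s) of x with (8 + y)
  => ( ( 8 + y ) + 3 ) == 16
stmt 3: z := 1 + z  -- replace 0 occurrence(s) of z with (1 + z)
  => ( ( 8 + y ) + 3 ) == 16
stmt 2: x := z + y  -- replace 0 occurrence(s) of x with (z + y)
  => ( ( 8 + y ) + 3 ) == 16
stmt 1: y := y - y  -- replace 1 occurrence(s) of y with (y - y)
  => ( ( 8 + ( y - y ) ) + 3 ) == 16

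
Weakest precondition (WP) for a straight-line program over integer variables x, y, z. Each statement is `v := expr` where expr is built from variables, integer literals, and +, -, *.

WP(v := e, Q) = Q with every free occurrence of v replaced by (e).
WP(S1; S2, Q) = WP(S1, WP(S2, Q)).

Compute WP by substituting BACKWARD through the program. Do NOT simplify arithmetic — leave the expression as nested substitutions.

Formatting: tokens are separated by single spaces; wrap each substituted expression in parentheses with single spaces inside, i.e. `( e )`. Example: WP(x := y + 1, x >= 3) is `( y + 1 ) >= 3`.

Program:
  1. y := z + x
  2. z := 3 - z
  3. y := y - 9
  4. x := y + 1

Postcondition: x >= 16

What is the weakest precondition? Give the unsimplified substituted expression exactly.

Answer: ( ( ( z + x ) - 9 ) + 1 ) >= 16

Derivation:
post: x >= 16
stmt 4: x := y + 1  -- replace 1 occurrence(s) of x with (y + 1)
  => ( y + 1 ) >= 16
stmt 3: y := y - 9  -- replace 1 occurrence(s) of y with (y - 9)
  => ( ( y - 9 ) + 1 ) >= 16
stmt 2: z := 3 - z  -- replace 0 occurrence(s) of z with (3 - z)
  => ( ( y - 9 ) + 1 ) >= 16
stmt 1: y := z + x  -- replace 1 occurrence(s) of y with (z + x)
  => ( ( ( z + x ) - 9 ) + 1 ) >= 16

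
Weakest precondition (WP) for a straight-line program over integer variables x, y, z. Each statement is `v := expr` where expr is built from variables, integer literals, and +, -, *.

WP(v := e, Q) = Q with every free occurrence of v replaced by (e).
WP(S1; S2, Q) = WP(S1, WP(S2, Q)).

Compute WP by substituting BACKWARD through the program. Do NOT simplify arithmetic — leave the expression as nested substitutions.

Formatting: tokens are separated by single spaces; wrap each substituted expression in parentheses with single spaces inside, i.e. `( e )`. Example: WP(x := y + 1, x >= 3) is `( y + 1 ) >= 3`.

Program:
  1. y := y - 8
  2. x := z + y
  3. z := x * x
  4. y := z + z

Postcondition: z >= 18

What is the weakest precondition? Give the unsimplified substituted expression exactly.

post: z >= 18
stmt 4: y := z + z  -- replace 0 occurrence(s) of y with (z + z)
  => z >= 18
stmt 3: z := x * x  -- replace 1 occurrence(s) of z with (x * x)
  => ( x * x ) >= 18
stmt 2: x := z + y  -- replace 2 occurrence(s) of x with (z + y)
  => ( ( z + y ) * ( z + y ) ) >= 18
stmt 1: y := y - 8  -- replace 2 occurrence(s) of y with (y - 8)
  => ( ( z + ( y - 8 ) ) * ( z + ( y - 8 ) ) ) >= 18

Answer: ( ( z + ( y - 8 ) ) * ( z + ( y - 8 ) ) ) >= 18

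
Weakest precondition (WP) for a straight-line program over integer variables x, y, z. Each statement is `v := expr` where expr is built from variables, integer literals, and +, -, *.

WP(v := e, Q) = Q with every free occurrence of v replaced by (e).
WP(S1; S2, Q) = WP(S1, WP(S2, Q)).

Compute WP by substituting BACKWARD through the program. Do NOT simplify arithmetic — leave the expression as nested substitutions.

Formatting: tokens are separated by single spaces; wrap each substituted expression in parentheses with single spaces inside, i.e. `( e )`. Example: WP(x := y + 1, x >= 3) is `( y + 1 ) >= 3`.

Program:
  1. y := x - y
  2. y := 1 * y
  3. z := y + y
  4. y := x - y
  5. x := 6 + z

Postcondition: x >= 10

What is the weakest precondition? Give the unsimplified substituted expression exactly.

post: x >= 10
stmt 5: x := 6 + z  -- replace 1 occurrence(s) of x with (6 + z)
  => ( 6 + z ) >= 10
stmt 4: y := x - y  -- replace 0 occurrence(s) of y with (x - y)
  => ( 6 + z ) >= 10
stmt 3: z := y + y  -- replace 1 occurrence(s) of z with (y + y)
  => ( 6 + ( y + y ) ) >= 10
stmt 2: y := 1 * y  -- replace 2 occurrence(s) of y with (1 * y)
  => ( 6 + ( ( 1 * y ) + ( 1 * y ) ) ) >= 10
stmt 1: y := x - y  -- replace 2 occurrence(s) of y with (x - y)
  => ( 6 + ( ( 1 * ( x - y ) ) + ( 1 * ( x - y ) ) ) ) >= 10

Answer: ( 6 + ( ( 1 * ( x - y ) ) + ( 1 * ( x - y ) ) ) ) >= 10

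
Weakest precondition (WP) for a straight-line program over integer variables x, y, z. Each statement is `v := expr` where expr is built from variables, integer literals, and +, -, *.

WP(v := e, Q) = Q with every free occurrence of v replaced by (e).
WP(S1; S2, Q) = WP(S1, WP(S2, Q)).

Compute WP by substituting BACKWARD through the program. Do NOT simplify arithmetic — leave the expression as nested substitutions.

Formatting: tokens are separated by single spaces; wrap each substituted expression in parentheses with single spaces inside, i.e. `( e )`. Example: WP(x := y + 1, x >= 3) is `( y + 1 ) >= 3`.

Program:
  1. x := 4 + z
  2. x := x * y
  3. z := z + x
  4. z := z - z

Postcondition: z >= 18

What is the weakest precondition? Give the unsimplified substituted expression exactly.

Answer: ( ( z + ( ( 4 + z ) * y ) ) - ( z + ( ( 4 + z ) * y ) ) ) >= 18

Derivation:
post: z >= 18
stmt 4: z := z - z  -- replace 1 occurrence(s) of z with (z - z)
  => ( z - z ) >= 18
stmt 3: z := z + x  -- replace 2 occurrence(s) of z with (z + x)
  => ( ( z + x ) - ( z + x ) ) >= 18
stmt 2: x := x * y  -- replace 2 occurrence(s) of x with (x * y)
  => ( ( z + ( x * y ) ) - ( z + ( x * y ) ) ) >= 18
stmt 1: x := 4 + z  -- replace 2 occurrence(s) of x with (4 + z)
  => ( ( z + ( ( 4 + z ) * y ) ) - ( z + ( ( 4 + z ) * y ) ) ) >= 18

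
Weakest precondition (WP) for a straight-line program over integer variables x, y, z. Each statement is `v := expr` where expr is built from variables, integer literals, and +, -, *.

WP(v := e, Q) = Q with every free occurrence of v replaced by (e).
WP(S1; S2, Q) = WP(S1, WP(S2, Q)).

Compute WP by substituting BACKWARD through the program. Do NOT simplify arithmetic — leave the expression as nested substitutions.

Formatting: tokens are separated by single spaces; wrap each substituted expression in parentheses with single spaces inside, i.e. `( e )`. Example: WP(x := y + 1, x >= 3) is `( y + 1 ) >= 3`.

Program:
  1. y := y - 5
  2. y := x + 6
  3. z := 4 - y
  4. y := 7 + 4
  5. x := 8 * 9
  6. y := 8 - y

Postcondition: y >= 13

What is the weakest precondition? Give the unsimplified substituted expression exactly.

Answer: ( 8 - ( 7 + 4 ) ) >= 13

Derivation:
post: y >= 13
stmt 6: y := 8 - y  -- replace 1 occurrence(s) of y with (8 - y)
  => ( 8 - y ) >= 13
stmt 5: x := 8 * 9  -- replace 0 occurrence(s) of x with (8 * 9)
  => ( 8 - y ) >= 13
stmt 4: y := 7 + 4  -- replace 1 occurrence(s) of y with (7 + 4)
  => ( 8 - ( 7 + 4 ) ) >= 13
stmt 3: z := 4 - y  -- replace 0 occurrence(s) of z with (4 - y)
  => ( 8 - ( 7 + 4 ) ) >= 13
stmt 2: y := x + 6  -- replace 0 occurrence(s) of y with (x + 6)
  => ( 8 - ( 7 + 4 ) ) >= 13
stmt 1: y := y - 5  -- replace 0 occurrence(s) of y with (y - 5)
  => ( 8 - ( 7 + 4 ) ) >= 13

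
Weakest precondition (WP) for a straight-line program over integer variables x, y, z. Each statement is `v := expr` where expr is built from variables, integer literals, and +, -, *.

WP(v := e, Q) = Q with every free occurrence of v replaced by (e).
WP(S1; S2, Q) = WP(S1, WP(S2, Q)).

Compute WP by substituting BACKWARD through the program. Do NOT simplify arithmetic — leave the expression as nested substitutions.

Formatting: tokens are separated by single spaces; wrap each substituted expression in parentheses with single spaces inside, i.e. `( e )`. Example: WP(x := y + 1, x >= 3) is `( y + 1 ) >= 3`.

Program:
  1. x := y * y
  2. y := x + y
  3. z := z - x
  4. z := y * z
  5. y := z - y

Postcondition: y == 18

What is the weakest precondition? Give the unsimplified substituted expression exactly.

post: y == 18
stmt 5: y := z - y  -- replace 1 occurrence(s) of y with (z - y)
  => ( z - y ) == 18
stmt 4: z := y * z  -- replace 1 occurrence(s) of z with (y * z)
  => ( ( y * z ) - y ) == 18
stmt 3: z := z - x  -- replace 1 occurrence(s) of z with (z - x)
  => ( ( y * ( z - x ) ) - y ) == 18
stmt 2: y := x + y  -- replace 2 occurrence(s) of y with (x + y)
  => ( ( ( x + y ) * ( z - x ) ) - ( x + y ) ) == 18
stmt 1: x := y * y  -- replace 3 occurrence(s) of x with (y * y)
  => ( ( ( ( y * y ) + y ) * ( z - ( y * y ) ) ) - ( ( y * y ) + y ) ) == 18

Answer: ( ( ( ( y * y ) + y ) * ( z - ( y * y ) ) ) - ( ( y * y ) + y ) ) == 18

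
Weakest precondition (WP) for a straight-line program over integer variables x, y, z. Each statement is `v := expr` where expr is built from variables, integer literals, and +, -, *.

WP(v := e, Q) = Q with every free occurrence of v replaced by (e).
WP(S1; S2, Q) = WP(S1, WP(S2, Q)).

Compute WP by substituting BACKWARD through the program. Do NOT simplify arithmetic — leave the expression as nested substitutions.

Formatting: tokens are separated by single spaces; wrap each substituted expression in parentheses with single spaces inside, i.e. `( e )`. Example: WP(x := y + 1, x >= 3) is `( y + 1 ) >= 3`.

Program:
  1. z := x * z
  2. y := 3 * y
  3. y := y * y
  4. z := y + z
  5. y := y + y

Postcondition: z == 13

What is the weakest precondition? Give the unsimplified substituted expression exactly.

Answer: ( ( ( 3 * y ) * ( 3 * y ) ) + ( x * z ) ) == 13

Derivation:
post: z == 13
stmt 5: y := y + y  -- replace 0 occurrence(s) of y with (y + y)
  => z == 13
stmt 4: z := y + z  -- replace 1 occurrence(s) of z with (y + z)
  => ( y + z ) == 13
stmt 3: y := y * y  -- replace 1 occurrence(s) of y with (y * y)
  => ( ( y * y ) + z ) == 13
stmt 2: y := 3 * y  -- replace 2 occurrence(s) of y with (3 * y)
  => ( ( ( 3 * y ) * ( 3 * y ) ) + z ) == 13
stmt 1: z := x * z  -- replace 1 occurrence(s) of z with (x * z)
  => ( ( ( 3 * y ) * ( 3 * y ) ) + ( x * z ) ) == 13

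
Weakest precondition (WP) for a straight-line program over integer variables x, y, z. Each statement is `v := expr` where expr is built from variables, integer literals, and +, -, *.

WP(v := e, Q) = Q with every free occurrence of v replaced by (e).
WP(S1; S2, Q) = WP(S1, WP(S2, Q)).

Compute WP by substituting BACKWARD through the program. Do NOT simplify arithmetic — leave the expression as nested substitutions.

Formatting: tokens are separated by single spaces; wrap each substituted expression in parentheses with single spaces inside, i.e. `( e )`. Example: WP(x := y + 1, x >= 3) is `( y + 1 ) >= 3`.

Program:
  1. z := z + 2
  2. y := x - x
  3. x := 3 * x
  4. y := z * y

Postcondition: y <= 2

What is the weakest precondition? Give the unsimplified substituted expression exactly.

Answer: ( ( z + 2 ) * ( x - x ) ) <= 2

Derivation:
post: y <= 2
stmt 4: y := z * y  -- replace 1 occurrence(s) of y with (z * y)
  => ( z * y ) <= 2
stmt 3: x := 3 * x  -- replace 0 occurrence(s) of x with (3 * x)
  => ( z * y ) <= 2
stmt 2: y := x - x  -- replace 1 occurrence(s) of y with (x - x)
  => ( z * ( x - x ) ) <= 2
stmt 1: z := z + 2  -- replace 1 occurrence(s) of z with (z + 2)
  => ( ( z + 2 ) * ( x - x ) ) <= 2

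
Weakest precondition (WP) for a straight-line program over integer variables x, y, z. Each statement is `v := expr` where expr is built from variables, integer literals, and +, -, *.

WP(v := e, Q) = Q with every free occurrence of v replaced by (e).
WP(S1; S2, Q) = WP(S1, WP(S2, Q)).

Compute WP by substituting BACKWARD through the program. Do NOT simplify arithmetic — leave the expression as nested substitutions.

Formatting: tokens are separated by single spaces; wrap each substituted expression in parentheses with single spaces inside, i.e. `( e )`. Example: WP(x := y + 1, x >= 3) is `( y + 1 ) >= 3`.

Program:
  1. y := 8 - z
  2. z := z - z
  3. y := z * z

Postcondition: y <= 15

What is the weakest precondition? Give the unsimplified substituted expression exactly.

Answer: ( ( z - z ) * ( z - z ) ) <= 15

Derivation:
post: y <= 15
stmt 3: y := z * z  -- replace 1 occurrence(s) of y with (z * z)
  => ( z * z ) <= 15
stmt 2: z := z - z  -- replace 2 occurrence(s) of z with (z - z)
  => ( ( z - z ) * ( z - z ) ) <= 15
stmt 1: y := 8 - z  -- replace 0 occurrence(s) of y with (8 - z)
  => ( ( z - z ) * ( z - z ) ) <= 15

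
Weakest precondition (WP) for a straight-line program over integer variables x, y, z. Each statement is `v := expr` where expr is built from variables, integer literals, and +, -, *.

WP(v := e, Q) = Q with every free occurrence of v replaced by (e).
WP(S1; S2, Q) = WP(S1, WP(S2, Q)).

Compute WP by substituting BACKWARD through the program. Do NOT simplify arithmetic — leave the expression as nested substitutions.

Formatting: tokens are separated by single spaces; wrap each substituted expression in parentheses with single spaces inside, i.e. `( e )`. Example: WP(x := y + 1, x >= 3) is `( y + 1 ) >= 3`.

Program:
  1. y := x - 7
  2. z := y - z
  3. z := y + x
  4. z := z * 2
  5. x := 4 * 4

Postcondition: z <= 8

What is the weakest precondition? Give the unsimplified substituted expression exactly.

Answer: ( ( ( x - 7 ) + x ) * 2 ) <= 8

Derivation:
post: z <= 8
stmt 5: x := 4 * 4  -- replace 0 occurrence(s) of x with (4 * 4)
  => z <= 8
stmt 4: z := z * 2  -- replace 1 occurrence(s) of z with (z * 2)
  => ( z * 2 ) <= 8
stmt 3: z := y + x  -- replace 1 occurrence(s) of z with (y + x)
  => ( ( y + x ) * 2 ) <= 8
stmt 2: z := y - z  -- replace 0 occurrence(s) of z with (y - z)
  => ( ( y + x ) * 2 ) <= 8
stmt 1: y := x - 7  -- replace 1 occurrence(s) of y with (x - 7)
  => ( ( ( x - 7 ) + x ) * 2 ) <= 8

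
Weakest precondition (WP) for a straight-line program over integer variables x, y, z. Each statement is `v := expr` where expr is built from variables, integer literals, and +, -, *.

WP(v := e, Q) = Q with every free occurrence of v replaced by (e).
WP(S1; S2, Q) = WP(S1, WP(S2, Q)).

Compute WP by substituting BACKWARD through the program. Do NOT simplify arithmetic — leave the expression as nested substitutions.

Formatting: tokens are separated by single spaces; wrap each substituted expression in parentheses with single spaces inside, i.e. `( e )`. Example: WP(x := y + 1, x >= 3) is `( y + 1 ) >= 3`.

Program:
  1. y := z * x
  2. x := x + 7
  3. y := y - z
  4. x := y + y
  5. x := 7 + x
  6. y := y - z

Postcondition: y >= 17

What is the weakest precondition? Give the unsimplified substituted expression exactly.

post: y >= 17
stmt 6: y := y - z  -- replace 1 occurrence(s) of y with (y - z)
  => ( y - z ) >= 17
stmt 5: x := 7 + x  -- replace 0 occurrence(s) of x with (7 + x)
  => ( y - z ) >= 17
stmt 4: x := y + y  -- replace 0 occurrence(s) of x with (y + y)
  => ( y - z ) >= 17
stmt 3: y := y - z  -- replace 1 occurrence(s) of y with (y - z)
  => ( ( y - z ) - z ) >= 17
stmt 2: x := x + 7  -- replace 0 occurrence(s) of x with (x + 7)
  => ( ( y - z ) - z ) >= 17
stmt 1: y := z * x  -- replace 1 occurrence(s) of y with (z * x)
  => ( ( ( z * x ) - z ) - z ) >= 17

Answer: ( ( ( z * x ) - z ) - z ) >= 17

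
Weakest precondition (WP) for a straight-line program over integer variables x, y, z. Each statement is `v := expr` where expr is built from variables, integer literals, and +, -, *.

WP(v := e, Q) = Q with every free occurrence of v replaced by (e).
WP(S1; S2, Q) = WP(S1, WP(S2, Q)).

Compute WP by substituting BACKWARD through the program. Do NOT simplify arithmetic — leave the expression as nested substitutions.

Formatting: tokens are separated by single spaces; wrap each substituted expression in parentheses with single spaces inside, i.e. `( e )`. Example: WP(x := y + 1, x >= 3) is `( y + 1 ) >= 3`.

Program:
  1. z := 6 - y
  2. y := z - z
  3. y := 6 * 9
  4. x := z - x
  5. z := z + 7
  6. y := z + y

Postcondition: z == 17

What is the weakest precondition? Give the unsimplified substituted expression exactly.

post: z == 17
stmt 6: y := z + y  -- replace 0 occurrence(s) of y with (z + y)
  => z == 17
stmt 5: z := z + 7  -- replace 1 occurrence(s) of z with (z + 7)
  => ( z + 7 ) == 17
stmt 4: x := z - x  -- replace 0 occurrence(s) of x with (z - x)
  => ( z + 7 ) == 17
stmt 3: y := 6 * 9  -- replace 0 occurrence(s) of y with (6 * 9)
  => ( z + 7 ) == 17
stmt 2: y := z - z  -- replace 0 occurrence(s) of y with (z - z)
  => ( z + 7 ) == 17
stmt 1: z := 6 - y  -- replace 1 occurrence(s) of z with (6 - y)
  => ( ( 6 - y ) + 7 ) == 17

Answer: ( ( 6 - y ) + 7 ) == 17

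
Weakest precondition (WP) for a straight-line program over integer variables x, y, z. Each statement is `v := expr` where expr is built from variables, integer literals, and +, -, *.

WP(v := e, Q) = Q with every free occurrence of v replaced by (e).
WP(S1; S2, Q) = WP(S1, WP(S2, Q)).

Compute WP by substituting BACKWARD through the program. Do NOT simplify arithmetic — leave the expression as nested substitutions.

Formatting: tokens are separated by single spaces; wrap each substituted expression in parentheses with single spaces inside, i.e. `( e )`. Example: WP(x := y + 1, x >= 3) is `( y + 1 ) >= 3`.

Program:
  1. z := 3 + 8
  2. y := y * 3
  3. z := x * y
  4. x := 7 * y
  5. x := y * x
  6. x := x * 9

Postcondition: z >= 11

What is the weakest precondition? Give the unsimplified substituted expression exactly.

post: z >= 11
stmt 6: x := x * 9  -- replace 0 occurrence(s) of x with (x * 9)
  => z >= 11
stmt 5: x := y * x  -- replace 0 occurrence(s) of x with (y * x)
  => z >= 11
stmt 4: x := 7 * y  -- replace 0 occurrence(s) of x with (7 * y)
  => z >= 11
stmt 3: z := x * y  -- replace 1 occurrence(s) of z with (x * y)
  => ( x * y ) >= 11
stmt 2: y := y * 3  -- replace 1 occurrence(s) of y with (y * 3)
  => ( x * ( y * 3 ) ) >= 11
stmt 1: z := 3 + 8  -- replace 0 occurrence(s) of z with (3 + 8)
  => ( x * ( y * 3 ) ) >= 11

Answer: ( x * ( y * 3 ) ) >= 11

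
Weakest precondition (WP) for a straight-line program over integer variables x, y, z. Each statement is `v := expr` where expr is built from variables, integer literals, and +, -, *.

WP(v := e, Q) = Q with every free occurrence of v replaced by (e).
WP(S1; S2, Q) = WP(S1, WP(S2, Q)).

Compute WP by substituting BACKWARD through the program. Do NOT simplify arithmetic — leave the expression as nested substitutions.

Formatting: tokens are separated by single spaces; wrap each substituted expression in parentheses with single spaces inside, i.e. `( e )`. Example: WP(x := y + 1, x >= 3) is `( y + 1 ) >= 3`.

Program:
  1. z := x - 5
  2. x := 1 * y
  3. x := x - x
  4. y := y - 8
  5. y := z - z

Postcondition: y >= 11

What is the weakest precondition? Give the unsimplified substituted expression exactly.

post: y >= 11
stmt 5: y := z - z  -- replace 1 occurrence(s) of y with (z - z)
  => ( z - z ) >= 11
stmt 4: y := y - 8  -- replace 0 occurrence(s) of y with (y - 8)
  => ( z - z ) >= 11
stmt 3: x := x - x  -- replace 0 occurrence(s) of x with (x - x)
  => ( z - z ) >= 11
stmt 2: x := 1 * y  -- replace 0 occurrence(s) of x with (1 * y)
  => ( z - z ) >= 11
stmt 1: z := x - 5  -- replace 2 occurrence(s) of z with (x - 5)
  => ( ( x - 5 ) - ( x - 5 ) ) >= 11

Answer: ( ( x - 5 ) - ( x - 5 ) ) >= 11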